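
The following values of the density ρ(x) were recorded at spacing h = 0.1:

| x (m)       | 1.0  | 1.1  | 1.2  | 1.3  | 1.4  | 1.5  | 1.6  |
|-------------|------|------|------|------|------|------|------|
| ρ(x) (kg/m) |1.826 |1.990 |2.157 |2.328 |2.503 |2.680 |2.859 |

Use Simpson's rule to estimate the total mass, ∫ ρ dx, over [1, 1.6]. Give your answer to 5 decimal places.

1.39990

h = 0.1, n = 6.
(h/3)·[y₀ + 4y₁ + 2y₂ + 4y₃ + 2y₄ + 4y₅ + y₆] = 0.033333·(41.997) = 1.39990.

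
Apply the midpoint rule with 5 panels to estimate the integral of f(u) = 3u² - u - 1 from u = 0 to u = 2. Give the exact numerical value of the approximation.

h = (2 − 0)/5 = 0.4.
Midpoints m₁,…,m₅ = 0.2, 0.6, 1, 1.4, 1.8.
f(m₁)=-1.08, f(m₂)=-0.52, f(m₃)=1, f(m₄)=3.48, f(m₅)=6.92.
h·[f(m₁) + f(m₂) + f(m₃) + f(m₄) + f(m₅)] = 0.4·(9.8) = 3.92.

3.92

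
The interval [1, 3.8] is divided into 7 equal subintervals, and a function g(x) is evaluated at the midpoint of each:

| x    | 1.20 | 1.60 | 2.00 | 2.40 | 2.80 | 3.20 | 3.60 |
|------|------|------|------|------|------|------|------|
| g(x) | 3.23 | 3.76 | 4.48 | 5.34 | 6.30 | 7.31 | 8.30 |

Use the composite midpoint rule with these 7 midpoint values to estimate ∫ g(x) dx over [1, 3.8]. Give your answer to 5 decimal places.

h = 0.4, n = 7.
h·[y(m₁) + y(m₂) + y(m₃) + y(m₄) + y(m₅) + y(m₆) + y(m₇)] = 0.4·(38.72) = 15.48800.

15.48800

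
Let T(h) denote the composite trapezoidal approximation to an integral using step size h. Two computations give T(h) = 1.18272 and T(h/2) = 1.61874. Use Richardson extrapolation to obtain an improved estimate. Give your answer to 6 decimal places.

1.764080

R = (4·T(h/2) − T(h)) / 3 = (4·1.61874 − 1.18272)/3 = (5.29224)/3 = 1.764080.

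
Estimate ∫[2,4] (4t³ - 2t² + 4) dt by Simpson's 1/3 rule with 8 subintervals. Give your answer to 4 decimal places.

210.6667

h = (4 − 2)/8 = 0.25.
Nodes t₀,…,t₈ = 2, 2.25, 2.5, 2.75, 3, 3.25, 3.5, 3.75, 4.
f(t) = 4t³ - 2t² + 4: f₀=28, f₁=39.4375, f₂=54, f₃=72.0625, f₄=94, f₅=120.1875, f₆=151, f₇=186.8125, f₈=228.
(h/3)·[f₀ + 4f₁ + 2f₂ + 4f₃ + 2f₄ + 4f₅ + 2f₆ + 4f₇ + f₈] = 0.083333·(2528) = 210.6667.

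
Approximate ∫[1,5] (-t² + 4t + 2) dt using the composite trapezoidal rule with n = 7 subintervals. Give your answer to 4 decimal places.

14.4490

h = (5 − 1)/7 = 0.571429.
Nodes t₀,…,t₇ = 1, 1.571429, 2.142857, 2.714286, 3.285714, 3.857143, 4.428571, 5.
f(t) = -t² + 4t + 2: f₀=5, f₁=5.816327, f₂=5.979592, f₃=5.489796, f₄=4.346939, f₅=2.551020, f₆=0.102041, f₇=-3.
(h/2)·[f₀ + 2f₁ + 2f₂ + 2f₃ + 2f₄ + 2f₅ + 2f₆ + f₇] = 0.285714·(50.571429) = 14.4490.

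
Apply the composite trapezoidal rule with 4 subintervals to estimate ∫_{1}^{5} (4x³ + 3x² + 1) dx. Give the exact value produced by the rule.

h = (5 − 1)/4 = 1.
Nodes x₀,…,x₄ = 1, 2, 3, 4, 5.
f(x) = 4x³ + 3x² + 1: f₀=8, f₁=45, f₂=136, f₃=305, f₄=576.
(h/2)·[f₀ + 2f₁ + 2f₂ + 2f₃ + f₄] = 0.5·(1556) = 778.

778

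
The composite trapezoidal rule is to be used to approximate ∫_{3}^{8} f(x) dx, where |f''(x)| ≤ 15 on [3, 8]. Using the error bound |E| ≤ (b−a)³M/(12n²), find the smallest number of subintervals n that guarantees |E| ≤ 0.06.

Need 1875/(12n²) ≤ 0.06.
n² ≥ 1875/(12·0.06) = 2604.17 ⇒ n ≥ 51.0310, so the smallest n is 52.

52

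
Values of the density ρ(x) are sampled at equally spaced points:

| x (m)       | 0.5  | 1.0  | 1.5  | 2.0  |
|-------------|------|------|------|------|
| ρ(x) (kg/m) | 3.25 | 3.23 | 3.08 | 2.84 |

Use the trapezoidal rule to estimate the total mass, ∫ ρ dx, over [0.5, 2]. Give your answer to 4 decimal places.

h = 0.5, n = 3.
(h/2)·[y₀ + 2y₁ + 2y₂ + y₃] = 0.25·(18.71) = 4.6775.

4.6775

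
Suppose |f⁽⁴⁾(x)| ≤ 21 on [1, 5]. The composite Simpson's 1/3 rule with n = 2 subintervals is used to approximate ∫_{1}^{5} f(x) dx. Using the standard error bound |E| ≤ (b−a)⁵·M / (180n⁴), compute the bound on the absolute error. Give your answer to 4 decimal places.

|E| ≤ (4)⁵·21 / (180·2⁴) = 21504/2880 = 7.4667.

7.4667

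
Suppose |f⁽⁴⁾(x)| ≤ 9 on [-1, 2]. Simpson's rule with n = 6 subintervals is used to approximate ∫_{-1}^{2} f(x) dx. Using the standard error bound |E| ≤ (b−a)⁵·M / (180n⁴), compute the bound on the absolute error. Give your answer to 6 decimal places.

0.009375

|E| ≤ (3)⁵·9 / (180·6⁴) = 2187/233280 = 0.009375.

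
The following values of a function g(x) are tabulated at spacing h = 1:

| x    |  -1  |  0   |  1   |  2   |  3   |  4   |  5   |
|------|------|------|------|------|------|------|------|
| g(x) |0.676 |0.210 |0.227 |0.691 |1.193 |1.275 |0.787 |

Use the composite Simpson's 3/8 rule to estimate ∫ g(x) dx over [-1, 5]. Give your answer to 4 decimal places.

h = 1, n = 6.
(3h/8)·[y₀ + 3y₁ + 3y₂ + 2y₃ + 3y₄ + 3y₅ + y₆] = 0.375·(11.560) = 4.3350.

4.3350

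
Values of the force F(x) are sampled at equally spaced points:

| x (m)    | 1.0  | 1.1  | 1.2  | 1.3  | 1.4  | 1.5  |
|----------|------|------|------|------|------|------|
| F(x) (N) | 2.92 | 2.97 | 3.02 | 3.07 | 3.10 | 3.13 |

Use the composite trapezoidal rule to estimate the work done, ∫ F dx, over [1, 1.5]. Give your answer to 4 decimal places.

1.5185

h = 0.1, n = 5.
(h/2)·[y₀ + 2y₁ + 2y₂ + 2y₃ + 2y₄ + y₅] = 0.05·(30.37) = 1.5185.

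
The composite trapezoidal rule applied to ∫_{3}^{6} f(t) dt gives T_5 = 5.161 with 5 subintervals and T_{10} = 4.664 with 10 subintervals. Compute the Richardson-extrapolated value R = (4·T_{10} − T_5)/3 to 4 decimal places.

R = (4·T_{10} − T_5) / 3 = (4·4.664 − 5.161)/3 = (13.495)/3 = 4.4983.

4.4983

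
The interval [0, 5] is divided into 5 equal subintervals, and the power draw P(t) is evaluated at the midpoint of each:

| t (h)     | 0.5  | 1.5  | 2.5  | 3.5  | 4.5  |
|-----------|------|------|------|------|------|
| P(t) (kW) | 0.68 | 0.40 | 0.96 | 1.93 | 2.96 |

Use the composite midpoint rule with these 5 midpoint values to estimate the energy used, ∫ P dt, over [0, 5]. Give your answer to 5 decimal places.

h = 1, n = 5.
h·[y(m₁) + y(m₂) + y(m₃) + y(m₄) + y(m₅)] = 1·(6.93) = 6.93000.

6.93000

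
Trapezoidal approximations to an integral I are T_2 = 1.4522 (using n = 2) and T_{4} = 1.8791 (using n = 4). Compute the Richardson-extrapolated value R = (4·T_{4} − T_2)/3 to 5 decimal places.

2.02140

R = (4·T_{4} − T_2) / 3 = (4·1.8791 − 1.4522)/3 = (6.0642)/3 = 2.02140.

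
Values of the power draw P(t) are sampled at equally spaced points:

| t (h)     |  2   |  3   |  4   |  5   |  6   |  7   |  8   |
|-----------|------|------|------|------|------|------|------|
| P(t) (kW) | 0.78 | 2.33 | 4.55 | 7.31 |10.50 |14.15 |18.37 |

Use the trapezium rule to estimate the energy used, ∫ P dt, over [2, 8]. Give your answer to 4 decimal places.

h = 1, n = 6.
(h/2)·[y₀ + 2y₁ + 2y₂ + 2y₃ + 2y₄ + 2y₅ + y₆] = 0.5·(96.83) = 48.4150.

48.4150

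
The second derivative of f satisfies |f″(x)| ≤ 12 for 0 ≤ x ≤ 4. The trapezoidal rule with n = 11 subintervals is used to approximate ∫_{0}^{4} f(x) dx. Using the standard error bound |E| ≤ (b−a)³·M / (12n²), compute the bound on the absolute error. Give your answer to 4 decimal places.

0.5289

|E| ≤ (4)³·12 / (12·11²) = 768/1452 = 0.5289.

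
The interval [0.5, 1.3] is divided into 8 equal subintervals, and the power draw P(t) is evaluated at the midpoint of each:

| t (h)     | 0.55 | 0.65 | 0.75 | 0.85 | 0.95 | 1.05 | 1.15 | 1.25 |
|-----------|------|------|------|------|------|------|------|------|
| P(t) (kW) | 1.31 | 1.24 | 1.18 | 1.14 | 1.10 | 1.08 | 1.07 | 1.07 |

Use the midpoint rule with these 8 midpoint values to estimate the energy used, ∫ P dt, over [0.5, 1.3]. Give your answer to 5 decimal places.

0.91900

h = 0.1, n = 8.
h·[y(m₁) + y(m₂) + y(m₃) + y(m₄) + y(m₅) + y(m₆) + y(m₇) + y(m₈)] = 0.1·(9.19) = 0.91900.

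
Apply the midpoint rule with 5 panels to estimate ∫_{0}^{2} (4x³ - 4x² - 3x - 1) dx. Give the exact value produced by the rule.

h = (2 − 0)/5 = 0.4.
Midpoints m₁,…,m₅ = 0.2, 0.6, 1, 1.4, 1.8.
f(m₁)=-1.728, f(m₂)=-3.376, f(m₃)=-4, f(m₄)=-2.064, f(m₅)=3.968.
h·[f(m₁) + f(m₂) + f(m₃) + f(m₄) + f(m₅)] = 0.4·(-7.2) = -2.88.

-2.88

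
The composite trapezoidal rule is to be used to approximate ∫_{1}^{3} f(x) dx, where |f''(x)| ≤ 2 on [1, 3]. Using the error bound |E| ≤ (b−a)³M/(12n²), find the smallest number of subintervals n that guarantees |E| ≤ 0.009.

Need 16/(12n²) ≤ 0.009.
n² ≥ 16/(12·0.009) = 148.148 ⇒ n ≥ 12.1716, so the smallest n is 13.

13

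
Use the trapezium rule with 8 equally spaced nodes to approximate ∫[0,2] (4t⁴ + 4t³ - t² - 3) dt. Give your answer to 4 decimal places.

34.1016

h = (2 − 0)/7 = 0.285714.
Nodes t₀,…,t₇ = 0, 0.285714, 0.571429, 0.857143, 1.142857, 1.428571, 1.714286, 2.
f(t) = 4t⁴ + 4t³ - t² - 3: f₀=-3, f₁=-2.961683, f₂=-2.153686, f₃=0.943357, f₄=8.488546, f₅=23.280716, f₆=48.758434, f₇=89.
(h/2)·[f₀ + 2f₁ + 2f₂ + 2f₃ + 2f₄ + 2f₅ + 2f₆ + f₇] = 0.142857·(238.711370) = 34.1016.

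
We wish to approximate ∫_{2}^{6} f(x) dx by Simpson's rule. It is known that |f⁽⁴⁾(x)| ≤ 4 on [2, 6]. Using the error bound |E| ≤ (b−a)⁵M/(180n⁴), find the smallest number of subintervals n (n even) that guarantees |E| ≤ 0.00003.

30

Need 4096/(180n⁴) ≤ 0.00003.
n⁴ ≥ 4096/(180·0.00003) = 758519 ⇒ n ≥ 29.5115, so the smallest even n is 30. (n must be even for Simpson's rule.)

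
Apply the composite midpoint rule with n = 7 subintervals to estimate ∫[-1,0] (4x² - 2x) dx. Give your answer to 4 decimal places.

h = (0 − (-1))/7 = 0.142857.
Midpoints m₁,…,m₇ = -0.928571, -0.785714, -0.642857, -0.5, -0.357143, -0.214286, -0.071429.
f(m₁)=5.306122, f(m₂)=4.040816, f(m₃)=2.938776, f(m₄)=2, f(m₅)=1.224490, f(m₆)=0.612245, f(m₇)=0.163265.
h·[f(m₁) + f(m₂) + f(m₃) + f(m₄) + f(m₅) + f(m₆) + f(m₇)] = 0.142857·(16.285714) = 2.3265.

2.3265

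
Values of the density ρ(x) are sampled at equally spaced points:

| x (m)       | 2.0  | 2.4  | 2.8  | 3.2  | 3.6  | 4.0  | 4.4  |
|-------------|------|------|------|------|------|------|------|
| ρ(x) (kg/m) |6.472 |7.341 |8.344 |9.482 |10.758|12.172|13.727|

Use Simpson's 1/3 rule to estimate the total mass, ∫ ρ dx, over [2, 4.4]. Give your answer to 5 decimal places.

h = 0.4, n = 6.
(h/3)·[y₀ + 4y₁ + 2y₂ + 4y₃ + 2y₄ + 4y₅ + y₆] = 0.133333·(174.383) = 23.25107.

23.25107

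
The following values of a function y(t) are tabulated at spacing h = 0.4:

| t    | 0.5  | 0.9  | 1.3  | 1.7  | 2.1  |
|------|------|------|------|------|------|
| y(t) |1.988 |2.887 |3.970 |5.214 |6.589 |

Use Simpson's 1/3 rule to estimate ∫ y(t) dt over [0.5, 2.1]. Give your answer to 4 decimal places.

h = 0.4, n = 4.
(h/3)·[y₀ + 4y₁ + 2y₂ + 4y₃ + y₄] = 0.133333·(48.921) = 6.5228.

6.5228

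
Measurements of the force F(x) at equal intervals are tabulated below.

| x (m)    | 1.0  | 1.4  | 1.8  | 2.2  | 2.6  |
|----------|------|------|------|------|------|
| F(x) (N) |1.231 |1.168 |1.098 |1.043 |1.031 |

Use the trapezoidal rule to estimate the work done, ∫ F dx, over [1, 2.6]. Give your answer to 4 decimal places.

h = 0.4, n = 4.
(h/2)·[y₀ + 2y₁ + 2y₂ + 2y₃ + y₄] = 0.2·(8.880) = 1.7760.

1.7760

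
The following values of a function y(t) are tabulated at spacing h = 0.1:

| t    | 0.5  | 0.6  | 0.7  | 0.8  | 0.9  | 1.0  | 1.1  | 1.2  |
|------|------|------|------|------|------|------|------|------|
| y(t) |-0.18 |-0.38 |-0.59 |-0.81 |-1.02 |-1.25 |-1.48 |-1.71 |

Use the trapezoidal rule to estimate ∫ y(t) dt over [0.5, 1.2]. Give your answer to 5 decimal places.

-0.64750

h = 0.1, n = 7.
(h/2)·[y₀ + 2y₁ + 2y₂ + 2y₃ + 2y₄ + 2y₅ + 2y₆ + y₇] = 0.05·(-12.95) = -0.64750.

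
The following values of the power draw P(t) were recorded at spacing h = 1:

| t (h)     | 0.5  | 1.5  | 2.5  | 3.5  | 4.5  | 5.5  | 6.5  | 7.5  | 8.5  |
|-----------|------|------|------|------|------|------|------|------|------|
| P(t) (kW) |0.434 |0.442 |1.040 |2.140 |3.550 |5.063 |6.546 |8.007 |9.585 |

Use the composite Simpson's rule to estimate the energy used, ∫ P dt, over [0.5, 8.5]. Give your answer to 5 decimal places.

h = 1, n = 8.
(h/3)·[y₀ + 4y₁ + 2y₂ + 4y₃ + 2y₄ + 4y₅ + 2y₆ + 4y₇ + y₈] = 0.333333·(94.899) = 31.63300.

31.63300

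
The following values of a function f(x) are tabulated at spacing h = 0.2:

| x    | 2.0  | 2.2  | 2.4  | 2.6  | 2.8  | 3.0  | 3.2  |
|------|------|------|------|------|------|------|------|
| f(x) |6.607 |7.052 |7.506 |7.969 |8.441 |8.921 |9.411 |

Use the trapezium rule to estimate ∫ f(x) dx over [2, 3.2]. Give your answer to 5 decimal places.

h = 0.2, n = 6.
(h/2)·[y₀ + 2y₁ + 2y₂ + 2y₃ + 2y₄ + 2y₅ + y₆] = 0.1·(95.796) = 9.57960.

9.57960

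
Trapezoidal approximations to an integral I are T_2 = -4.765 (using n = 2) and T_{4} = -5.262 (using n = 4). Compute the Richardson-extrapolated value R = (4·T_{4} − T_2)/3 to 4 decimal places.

-5.4277

R = (4·T_{4} − T_2) / 3 = (4·(-5.262) − (-4.765))/3 = (-16.283)/3 = -5.4277.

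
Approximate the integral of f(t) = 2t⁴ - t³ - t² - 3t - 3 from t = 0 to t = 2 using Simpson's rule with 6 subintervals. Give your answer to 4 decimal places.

h = (2 − 0)/6 = 0.333333.
Nodes t₀,…,t₆ = 0, 0.333333, 0.666667, 1, 1.333333, 1.666667, 2.
f(t) = 2t⁴ - t³ - t² - 3t - 3: f₀=-3, f₁=-4.123457, f₂=-5.345679, f₃=-6, f₄=-4.827160, f₅=0.024691, f₆=11.
(h/3)·[f₀ + 4f₁ + 2f₂ + 4f₃ + 2f₄ + 4f₅ + f₆] = 0.111111·(-52.740741) = -5.8601.

-5.8601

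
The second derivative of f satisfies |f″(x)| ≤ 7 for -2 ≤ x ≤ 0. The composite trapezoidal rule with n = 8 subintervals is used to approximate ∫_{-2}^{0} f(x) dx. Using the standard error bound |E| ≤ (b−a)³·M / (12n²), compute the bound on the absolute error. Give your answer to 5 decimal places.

0.07292

|E| ≤ (2)³·7 / (12·8²) = 56/768 = 0.07292.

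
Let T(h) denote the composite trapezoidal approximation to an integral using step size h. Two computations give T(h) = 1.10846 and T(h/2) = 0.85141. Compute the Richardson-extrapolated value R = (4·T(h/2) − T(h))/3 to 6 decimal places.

R = (4·T(h/2) − T(h)) / 3 = (4·0.85141 − 1.10846)/3 = (2.29718)/3 = 0.765727.

0.765727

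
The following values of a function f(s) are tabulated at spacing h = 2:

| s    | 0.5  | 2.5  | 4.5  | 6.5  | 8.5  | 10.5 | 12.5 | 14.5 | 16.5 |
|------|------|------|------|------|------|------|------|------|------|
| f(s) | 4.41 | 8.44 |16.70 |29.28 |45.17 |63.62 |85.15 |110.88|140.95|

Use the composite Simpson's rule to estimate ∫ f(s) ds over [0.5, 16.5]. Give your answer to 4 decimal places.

h = 2, n = 8.
(h/3)·[y₀ + 4y₁ + 2y₂ + 4y₃ + 2y₄ + 4y₅ + 2y₆ + 4y₇ + y₈] = 0.666667·(1288.28) = 858.8533.

858.8533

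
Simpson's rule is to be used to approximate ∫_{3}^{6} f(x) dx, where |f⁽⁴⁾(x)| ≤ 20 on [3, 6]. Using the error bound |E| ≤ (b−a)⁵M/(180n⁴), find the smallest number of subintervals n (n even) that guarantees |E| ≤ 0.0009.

14

Need 4860/(180n⁴) ≤ 0.0009.
n⁴ ≥ 4860/(180·0.0009) = 30000 ⇒ n ≥ 13.1607, so the smallest even n is 14. (n must be even for Simpson's rule.)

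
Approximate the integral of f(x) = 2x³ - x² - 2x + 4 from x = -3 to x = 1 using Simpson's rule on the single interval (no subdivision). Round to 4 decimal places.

-25.3333

S = (b−a)/6 · [f(-3) + 4f(-1) + f(1)] = 0.666667·[(-53) + 4·3 + 3] = -25.3333.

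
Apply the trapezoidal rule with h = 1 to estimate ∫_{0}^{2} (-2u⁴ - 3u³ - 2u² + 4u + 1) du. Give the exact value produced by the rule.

h = (2 − 0)/2 = 1.
Nodes u₀,…,u₂ = 0, 1, 2.
f(u) = -2u⁴ - 3u³ - 2u² + 4u + 1: f₀=1, f₁=-2, f₂=-55.
(h/2)·[f₀ + 2f₁ + f₂] = 0.5·(-58) = -29.

-29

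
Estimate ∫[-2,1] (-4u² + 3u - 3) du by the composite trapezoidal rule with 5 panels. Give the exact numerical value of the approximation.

-26.22

h = (1 − (-2))/5 = 0.6.
Nodes u₀,…,u₅ = -2, -1.4, -0.8, -0.2, 0.4, 1.
f(u) = -4u² + 3u - 3: f₀=-25, f₁=-15.04, f₂=-7.96, f₃=-3.76, f₄=-2.44, f₅=-4.
(h/2)·[f₀ + 2f₁ + 2f₂ + 2f₃ + 2f₄ + f₅] = 0.3·(-87.4) = -26.22.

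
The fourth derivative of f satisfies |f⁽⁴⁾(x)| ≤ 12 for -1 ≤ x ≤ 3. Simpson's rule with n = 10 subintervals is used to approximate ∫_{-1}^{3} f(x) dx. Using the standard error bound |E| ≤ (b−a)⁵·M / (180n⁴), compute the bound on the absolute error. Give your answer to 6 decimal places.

0.006827

|E| ≤ (4)⁵·12 / (180·10⁴) = 12288/1800000 = 0.006827.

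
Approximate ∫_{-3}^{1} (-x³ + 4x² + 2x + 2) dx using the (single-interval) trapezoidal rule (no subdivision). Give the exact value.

T = (b−a)/2 · [f(-3) + f(1)] = 2·[59 + 7] = 132.

132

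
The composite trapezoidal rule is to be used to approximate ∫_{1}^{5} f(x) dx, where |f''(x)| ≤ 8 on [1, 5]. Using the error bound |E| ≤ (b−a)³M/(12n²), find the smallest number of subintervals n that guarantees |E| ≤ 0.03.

38

Need 512/(12n²) ≤ 0.03.
n² ≥ 512/(12·0.03) = 1422.22 ⇒ n ≥ 37.7124, so the smallest n is 38.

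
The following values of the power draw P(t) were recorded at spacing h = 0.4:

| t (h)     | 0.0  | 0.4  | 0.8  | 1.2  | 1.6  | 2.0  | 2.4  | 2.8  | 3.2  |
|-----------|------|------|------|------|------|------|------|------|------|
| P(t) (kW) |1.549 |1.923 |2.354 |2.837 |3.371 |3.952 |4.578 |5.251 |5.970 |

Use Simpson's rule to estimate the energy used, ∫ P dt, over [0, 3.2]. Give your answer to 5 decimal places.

11.19693

h = 0.4, n = 8.
(h/3)·[y₀ + 4y₁ + 2y₂ + 4y₃ + 2y₄ + 4y₅ + 2y₆ + 4y₇ + y₈] = 0.133333·(83.977) = 11.19693.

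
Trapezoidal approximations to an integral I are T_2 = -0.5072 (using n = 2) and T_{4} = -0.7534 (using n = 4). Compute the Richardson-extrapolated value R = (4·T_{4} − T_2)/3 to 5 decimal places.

R = (4·T_{4} − T_2) / 3 = (4·(-0.7534) − (-0.5072))/3 = (-2.5064)/3 = -0.83547.

-0.83547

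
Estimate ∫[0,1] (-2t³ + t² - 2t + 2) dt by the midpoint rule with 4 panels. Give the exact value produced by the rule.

0.84375

h = (1 − 0)/4 = 0.25.
Midpoints m₁,…,m₄ = 0.125, 0.375, 0.625, 0.875.
f(m₁)=1.76171875, f(m₂)=1.28515625, f(m₃)=0.65234375, f(m₄)=-0.32421875.
h·[f(m₁) + f(m₂) + f(m₃) + f(m₄)] = 0.25·(3.375) = 0.84375.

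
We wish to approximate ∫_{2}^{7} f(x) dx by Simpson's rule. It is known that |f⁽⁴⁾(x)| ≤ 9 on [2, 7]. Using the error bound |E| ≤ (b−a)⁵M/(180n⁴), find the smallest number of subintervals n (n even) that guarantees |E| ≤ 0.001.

20

Need 28125/(180n⁴) ≤ 0.001.
n⁴ ≥ 28125/(180·0.001) = 156250 ⇒ n ≥ 19.8818, so the smallest even n is 20. (n must be even for Simpson's rule.)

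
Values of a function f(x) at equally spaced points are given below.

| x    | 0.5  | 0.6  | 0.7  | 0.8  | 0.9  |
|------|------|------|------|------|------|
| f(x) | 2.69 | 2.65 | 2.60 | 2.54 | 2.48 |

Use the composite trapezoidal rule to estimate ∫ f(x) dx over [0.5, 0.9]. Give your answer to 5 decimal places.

h = 0.1, n = 4.
(h/2)·[y₀ + 2y₁ + 2y₂ + 2y₃ + y₄] = 0.05·(20.75) = 1.03750.

1.03750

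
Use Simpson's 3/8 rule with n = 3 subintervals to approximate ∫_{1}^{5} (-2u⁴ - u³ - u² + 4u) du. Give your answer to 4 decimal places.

h = (5 − 1)/3 = 1.333333.
Nodes u₀,…,u₃ = 1, 2.333333, 3.666667, 5.
f(u) = -2u⁴ - u³ - u² + 4u: f₀=0, f₁=-68.098765, f₂=-409.580247, f₃=-1380.
(3h/8)·[f₀ + 3f₁ + 3f₂ + f₃] = 0.5·(-2813.037037) = -1406.5185.

-1406.5185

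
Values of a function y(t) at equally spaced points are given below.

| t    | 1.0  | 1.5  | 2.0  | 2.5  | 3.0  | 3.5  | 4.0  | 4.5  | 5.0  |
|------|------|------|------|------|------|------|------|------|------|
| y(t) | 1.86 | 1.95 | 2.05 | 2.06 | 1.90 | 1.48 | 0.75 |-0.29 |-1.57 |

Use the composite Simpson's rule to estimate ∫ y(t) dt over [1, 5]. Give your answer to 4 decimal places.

5.0817

h = 0.5, n = 8.
(h/3)·[y₀ + 4y₁ + 2y₂ + 4y₃ + 2y₄ + 4y₅ + 2y₆ + 4y₇ + y₈] = 0.166667·(30.49) = 5.0817.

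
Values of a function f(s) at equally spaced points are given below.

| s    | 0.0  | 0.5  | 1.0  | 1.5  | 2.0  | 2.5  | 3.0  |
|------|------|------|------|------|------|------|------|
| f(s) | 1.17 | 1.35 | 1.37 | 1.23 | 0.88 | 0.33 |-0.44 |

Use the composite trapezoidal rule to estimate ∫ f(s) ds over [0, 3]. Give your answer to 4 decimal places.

2.7625

h = 0.5, n = 6.
(h/2)·[y₀ + 2y₁ + 2y₂ + 2y₃ + 2y₄ + 2y₅ + y₆] = 0.25·(11.05) = 2.7625.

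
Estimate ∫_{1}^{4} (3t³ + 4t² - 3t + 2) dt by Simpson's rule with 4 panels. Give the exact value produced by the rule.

h = (4 − 1)/4 = 0.75.
Nodes t₀,…,t₄ = 1, 1.75, 2.5, 3.25, 4.
f(t) = 3t³ + 4t² - 3t + 2: f₀=6, f₁=25.078125, f₂=66.375, f₃=137.484375, f₄=246.
(h/3)·[f₀ + 4f₁ + 2f₂ + 4f₃ + f₄] = 0.25·(1035) = 258.75.

258.75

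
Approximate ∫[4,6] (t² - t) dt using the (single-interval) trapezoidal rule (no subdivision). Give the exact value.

42

T = (b−a)/2 · [f(4) + f(6)] = 1·[12 + 30] = 42.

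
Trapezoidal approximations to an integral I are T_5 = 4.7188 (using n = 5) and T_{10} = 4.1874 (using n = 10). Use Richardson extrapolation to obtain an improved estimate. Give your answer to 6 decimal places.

R = (4·T_{10} − T_5) / 3 = (4·4.1874 − 4.7188)/3 = (12.0308)/3 = 4.010267.

4.010267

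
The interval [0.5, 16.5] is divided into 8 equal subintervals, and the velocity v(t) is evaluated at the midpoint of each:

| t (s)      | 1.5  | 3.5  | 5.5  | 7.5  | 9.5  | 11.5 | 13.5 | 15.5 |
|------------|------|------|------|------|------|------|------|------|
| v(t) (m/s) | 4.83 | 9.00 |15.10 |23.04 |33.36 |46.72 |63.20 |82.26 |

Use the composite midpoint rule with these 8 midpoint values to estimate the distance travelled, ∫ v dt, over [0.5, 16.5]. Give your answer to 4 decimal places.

h = 2, n = 8.
h·[y(m₁) + y(m₂) + y(m₃) + y(m₄) + y(m₅) + y(m₆) + y(m₇) + y(m₈)] = 2·(277.51) = 555.0200.

555.0200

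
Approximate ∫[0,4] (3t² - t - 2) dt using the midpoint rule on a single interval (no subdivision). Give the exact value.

M = (b−a)·f(2) = 4·(8) = 32.

32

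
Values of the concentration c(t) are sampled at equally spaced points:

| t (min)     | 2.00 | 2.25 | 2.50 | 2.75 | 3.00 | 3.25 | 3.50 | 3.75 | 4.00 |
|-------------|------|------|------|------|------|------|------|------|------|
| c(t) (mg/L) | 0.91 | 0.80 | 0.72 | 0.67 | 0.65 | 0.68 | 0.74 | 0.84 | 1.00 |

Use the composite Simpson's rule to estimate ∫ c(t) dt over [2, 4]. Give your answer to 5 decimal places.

1.50750

h = 0.25, n = 8.
(h/3)·[y₀ + 4y₁ + 2y₂ + 4y₃ + 2y₄ + 4y₅ + 2y₆ + 4y₇ + y₈] = 0.083333·(18.09) = 1.50750.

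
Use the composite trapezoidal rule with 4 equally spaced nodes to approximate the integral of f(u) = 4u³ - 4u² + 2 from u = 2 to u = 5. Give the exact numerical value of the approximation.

478

h = (5 − 2)/3 = 1.
Nodes u₀,…,u₃ = 2, 3, 4, 5.
f(u) = 4u³ - 4u² + 2: f₀=18, f₁=74, f₂=194, f₃=402.
(h/2)·[f₀ + 2f₁ + 2f₂ + f₃] = 0.5·(956) = 478.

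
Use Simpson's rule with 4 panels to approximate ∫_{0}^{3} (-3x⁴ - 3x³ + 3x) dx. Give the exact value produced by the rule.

h = (3 − 0)/4 = 0.75.
Nodes x₀,…,x₄ = 0, 0.75, 1.5, 2.25, 3.
f(x) = -3x⁴ - 3x³ + 3x: f₀=0, f₁=0.03515625, f₂=-20.8125, f₃=-104.30859375, f₄=-315.
(h/3)·[f₀ + 4f₁ + 2f₂ + 4f₃ + f₄] = 0.25·(-773.71875) = -193.4296875.

-193.4296875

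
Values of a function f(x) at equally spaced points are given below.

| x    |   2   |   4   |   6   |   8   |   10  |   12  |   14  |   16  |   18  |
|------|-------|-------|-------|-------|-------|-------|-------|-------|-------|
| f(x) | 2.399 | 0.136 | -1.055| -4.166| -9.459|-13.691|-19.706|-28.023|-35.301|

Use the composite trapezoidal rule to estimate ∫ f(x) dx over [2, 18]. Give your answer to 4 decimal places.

-184.8300

h = 2, n = 8.
(h/2)·[y₀ + 2y₁ + 2y₂ + 2y₃ + 2y₄ + 2y₅ + 2y₆ + 2y₇ + y₈] = 1·(-184.830) = -184.8300.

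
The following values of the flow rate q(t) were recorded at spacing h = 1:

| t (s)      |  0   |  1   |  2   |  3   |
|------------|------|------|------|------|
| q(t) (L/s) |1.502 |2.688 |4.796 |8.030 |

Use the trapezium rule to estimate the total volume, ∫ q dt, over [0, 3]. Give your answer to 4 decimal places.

h = 1, n = 3.
(h/2)·[y₀ + 2y₁ + 2y₂ + y₃] = 0.5·(24.500) = 12.2500.

12.2500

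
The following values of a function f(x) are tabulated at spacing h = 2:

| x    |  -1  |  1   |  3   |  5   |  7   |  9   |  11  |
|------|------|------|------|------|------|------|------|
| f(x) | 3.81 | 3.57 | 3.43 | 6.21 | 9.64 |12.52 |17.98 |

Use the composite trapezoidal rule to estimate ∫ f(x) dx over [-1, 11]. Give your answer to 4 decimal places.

92.5300

h = 2, n = 6.
(h/2)·[y₀ + 2y₁ + 2y₂ + 2y₃ + 2y₄ + 2y₅ + y₆] = 1·(92.53) = 92.5300.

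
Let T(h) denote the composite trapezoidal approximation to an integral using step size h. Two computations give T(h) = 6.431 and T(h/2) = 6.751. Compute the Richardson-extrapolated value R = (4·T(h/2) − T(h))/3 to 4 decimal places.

6.8577

R = (4·T(h/2) − T(h)) / 3 = (4·6.751 − 6.431)/3 = (20.573)/3 = 6.8577.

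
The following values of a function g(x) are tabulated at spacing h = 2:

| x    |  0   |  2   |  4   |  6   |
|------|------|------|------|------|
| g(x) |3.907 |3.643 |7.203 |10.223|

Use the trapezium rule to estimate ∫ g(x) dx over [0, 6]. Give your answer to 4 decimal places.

h = 2, n = 3.
(h/2)·[y₀ + 2y₁ + 2y₂ + y₃] = 1·(35.822) = 35.8220.

35.8220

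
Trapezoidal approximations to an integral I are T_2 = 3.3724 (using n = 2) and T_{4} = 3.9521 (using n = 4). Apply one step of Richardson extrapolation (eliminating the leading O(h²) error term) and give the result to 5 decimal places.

R = (4·T_{4} − T_2) / 3 = (4·3.9521 − 3.3724)/3 = (12.4360)/3 = 4.14533.

4.14533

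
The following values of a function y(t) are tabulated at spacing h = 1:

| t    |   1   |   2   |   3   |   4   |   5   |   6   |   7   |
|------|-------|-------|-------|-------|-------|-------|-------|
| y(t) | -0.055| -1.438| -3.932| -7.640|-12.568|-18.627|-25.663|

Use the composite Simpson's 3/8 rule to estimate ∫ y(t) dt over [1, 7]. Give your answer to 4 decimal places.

h = 1, n = 6.
(3h/8)·[y₀ + 3y₁ + 3y₂ + 2y₃ + 3y₄ + 3y₅ + y₆] = 0.375·(-150.693) = -56.5099.

-56.5099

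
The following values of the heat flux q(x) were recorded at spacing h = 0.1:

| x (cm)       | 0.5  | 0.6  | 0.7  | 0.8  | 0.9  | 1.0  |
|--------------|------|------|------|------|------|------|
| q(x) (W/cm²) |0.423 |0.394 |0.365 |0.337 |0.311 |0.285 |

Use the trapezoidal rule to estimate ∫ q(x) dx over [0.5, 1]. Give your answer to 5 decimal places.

h = 0.1, n = 5.
(h/2)·[y₀ + 2y₁ + 2y₂ + 2y₃ + 2y₄ + y₅] = 0.05·(3.522) = 0.17610.

0.17610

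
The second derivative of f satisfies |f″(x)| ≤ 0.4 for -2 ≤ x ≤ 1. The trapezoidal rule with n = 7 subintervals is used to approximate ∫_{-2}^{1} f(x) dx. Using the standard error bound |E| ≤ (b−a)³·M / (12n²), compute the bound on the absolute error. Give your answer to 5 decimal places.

|E| ≤ (3)³·0.4 / (12·7²) = 10.8/588 = 0.01837.

0.01837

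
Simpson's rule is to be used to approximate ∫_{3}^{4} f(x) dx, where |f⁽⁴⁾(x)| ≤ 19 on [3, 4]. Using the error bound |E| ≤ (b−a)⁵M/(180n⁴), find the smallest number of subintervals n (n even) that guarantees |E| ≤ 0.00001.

Need 19/(180n⁴) ≤ 0.00001.
n⁴ ≥ 19/(180·0.00001) = 10555.6 ⇒ n ≥ 10.1361, so the smallest even n is 12. (n must be even for Simpson's rule.)

12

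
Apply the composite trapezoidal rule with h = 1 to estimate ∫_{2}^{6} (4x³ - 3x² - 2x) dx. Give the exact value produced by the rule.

h = (6 − 2)/4 = 1.
Nodes x₀,…,x₄ = 2, 3, 4, 5, 6.
f(x) = 4x³ - 3x² - 2x: f₀=16, f₁=75, f₂=200, f₃=415, f₄=744.
(h/2)·[f₀ + 2f₁ + 2f₂ + 2f₃ + f₄] = 0.5·(2140) = 1070.

1070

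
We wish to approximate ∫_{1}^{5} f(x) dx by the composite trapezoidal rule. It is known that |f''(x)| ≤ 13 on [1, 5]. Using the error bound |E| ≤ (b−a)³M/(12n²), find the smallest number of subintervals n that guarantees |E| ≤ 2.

6

Need 832/(12n²) ≤ 2.
n² ≥ 832/(12·2) = 34.6667 ⇒ n ≥ 5.8878, so the smallest n is 6.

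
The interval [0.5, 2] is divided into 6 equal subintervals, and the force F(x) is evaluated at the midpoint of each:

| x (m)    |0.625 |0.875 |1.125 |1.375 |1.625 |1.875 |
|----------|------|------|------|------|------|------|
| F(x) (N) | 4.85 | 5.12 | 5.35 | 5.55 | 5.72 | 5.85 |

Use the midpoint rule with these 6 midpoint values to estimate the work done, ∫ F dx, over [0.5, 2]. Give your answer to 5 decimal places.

h = 0.25, n = 6.
h·[y(m₁) + y(m₂) + y(m₃) + y(m₄) + y(m₅) + y(m₆)] = 0.25·(32.44) = 8.11000.

8.11000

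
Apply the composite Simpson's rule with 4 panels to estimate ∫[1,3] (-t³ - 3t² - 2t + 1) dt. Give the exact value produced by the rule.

-52

h = (3 − 1)/4 = 0.5.
Nodes t₀,…,t₄ = 1, 1.5, 2, 2.5, 3.
f(t) = -t³ - 3t² - 2t + 1: f₀=-5, f₁=-12.125, f₂=-23, f₃=-38.375, f₄=-59.
(h/3)·[f₀ + 4f₁ + 2f₂ + 4f₃ + f₄] = 0.166667·(-312) = -52.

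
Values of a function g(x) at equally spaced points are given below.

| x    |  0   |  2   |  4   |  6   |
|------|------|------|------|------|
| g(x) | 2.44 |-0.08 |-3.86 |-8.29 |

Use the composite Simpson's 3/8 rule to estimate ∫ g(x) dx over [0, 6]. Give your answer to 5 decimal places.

-13.25250

h = 2, n = 3.
(3h/8)·[y₀ + 3y₁ + 3y₂ + y₃] = 0.75·(-17.67) = -13.25250.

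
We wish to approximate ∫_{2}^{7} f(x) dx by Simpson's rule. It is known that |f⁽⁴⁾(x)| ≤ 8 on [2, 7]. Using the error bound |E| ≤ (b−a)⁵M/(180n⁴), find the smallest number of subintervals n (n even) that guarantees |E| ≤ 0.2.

6

Need 25000/(180n⁴) ≤ 0.2.
n⁴ ≥ 25000/(180·0.2) = 694.444 ⇒ n ≥ 5.1335, so the smallest even n is 6. (n must be even for Simpson's rule.)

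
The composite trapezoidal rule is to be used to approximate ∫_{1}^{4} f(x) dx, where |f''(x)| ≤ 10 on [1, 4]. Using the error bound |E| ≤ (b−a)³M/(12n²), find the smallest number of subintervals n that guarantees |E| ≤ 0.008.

Need 270/(12n²) ≤ 0.008.
n² ≥ 270/(12·0.008) = 2812.5 ⇒ n ≥ 53.0330, so the smallest n is 54.

54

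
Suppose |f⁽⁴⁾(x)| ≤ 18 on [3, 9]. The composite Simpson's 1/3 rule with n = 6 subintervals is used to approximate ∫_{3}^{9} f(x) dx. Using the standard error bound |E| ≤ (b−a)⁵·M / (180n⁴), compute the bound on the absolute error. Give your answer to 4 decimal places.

0.6000

|E| ≤ (6)⁵·18 / (180·6⁴) = 139968/233280 = 0.6000.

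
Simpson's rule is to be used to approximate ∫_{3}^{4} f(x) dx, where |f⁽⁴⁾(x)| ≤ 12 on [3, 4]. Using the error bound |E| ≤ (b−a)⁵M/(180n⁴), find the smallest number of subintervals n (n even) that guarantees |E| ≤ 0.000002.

14

Need 12/(180n⁴) ≤ 0.000002.
n⁴ ≥ 12/(180·0.000002) = 33333.3 ⇒ n ≥ 13.5120, so the smallest even n is 14. (n must be even for Simpson's rule.)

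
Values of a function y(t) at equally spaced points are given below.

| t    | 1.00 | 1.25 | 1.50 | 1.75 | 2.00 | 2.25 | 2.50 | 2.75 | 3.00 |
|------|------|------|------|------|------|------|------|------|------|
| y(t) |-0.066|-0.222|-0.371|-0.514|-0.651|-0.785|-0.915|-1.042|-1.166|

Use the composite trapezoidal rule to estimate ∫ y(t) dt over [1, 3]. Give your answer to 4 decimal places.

-1.2790

h = 0.25, n = 8.
(h/2)·[y₀ + 2y₁ + 2y₂ + 2y₃ + 2y₄ + 2y₅ + 2y₆ + 2y₇ + y₈] = 0.125·(-10.232) = -1.2790.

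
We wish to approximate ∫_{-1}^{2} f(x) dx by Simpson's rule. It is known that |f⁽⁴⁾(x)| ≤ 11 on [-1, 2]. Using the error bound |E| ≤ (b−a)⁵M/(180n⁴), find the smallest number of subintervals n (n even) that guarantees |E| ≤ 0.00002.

Need 2673/(180n⁴) ≤ 0.00002.
n⁴ ≥ 2673/(180·0.00002) = 742500 ⇒ n ≥ 29.3545, so the smallest even n is 30. (n must be even for Simpson's rule.)

30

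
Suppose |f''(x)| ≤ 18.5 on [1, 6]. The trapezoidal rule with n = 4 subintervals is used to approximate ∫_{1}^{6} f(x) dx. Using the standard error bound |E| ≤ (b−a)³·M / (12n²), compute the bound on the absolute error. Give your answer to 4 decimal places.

12.0443

|E| ≤ (5)³·18.5 / (12·4²) = 2312.5/192 = 12.0443.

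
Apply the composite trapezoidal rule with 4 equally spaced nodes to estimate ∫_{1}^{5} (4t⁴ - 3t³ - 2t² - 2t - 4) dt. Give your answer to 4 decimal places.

2166.4033

h = (5 − 1)/3 = 1.333333.
Nodes t₀,…,t₃ = 1, 2.333333, 3.666667, 5.
f(t) = 4t⁴ - 3t³ - 2t² - 2t - 4: f₀=-7, f₁=60.901235, f₂=536.901235, f₃=2061.
(h/2)·[f₀ + 2f₁ + 2f₂ + f₃] = 0.666667·(3249.604938) = 2166.4033.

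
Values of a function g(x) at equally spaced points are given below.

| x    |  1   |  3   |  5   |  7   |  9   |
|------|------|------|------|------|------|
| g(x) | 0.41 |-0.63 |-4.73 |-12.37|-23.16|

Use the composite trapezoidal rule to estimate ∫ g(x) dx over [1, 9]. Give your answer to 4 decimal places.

h = 2, n = 4.
(h/2)·[y₀ + 2y₁ + 2y₂ + 2y₃ + y₄] = 1·(-58.21) = -58.2100.

-58.2100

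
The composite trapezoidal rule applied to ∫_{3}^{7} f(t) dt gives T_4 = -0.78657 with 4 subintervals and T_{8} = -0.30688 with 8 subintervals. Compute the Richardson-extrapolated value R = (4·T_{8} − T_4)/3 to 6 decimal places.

-0.146983

R = (4·T_{8} − T_4) / 3 = (4·(-0.30688) − (-0.78657))/3 = (-0.44095)/3 = -0.146983.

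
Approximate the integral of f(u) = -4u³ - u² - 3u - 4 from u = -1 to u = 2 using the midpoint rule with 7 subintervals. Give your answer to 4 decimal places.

h = (2 − (-1))/7 = 0.428571.
Midpoints m₁,…,m₇ = -0.785714, -0.357143, 0.071429, 0.5, 0.928571, 1.357143, 1.785714.
f(m₁)=-0.319971, f(m₂)=-2.873907, f(m₃)=-4.220845, f(m₄)=-6.25, f(m₅)=-10.850583, f(m₆)=-19.911808, f(m₇)=-35.322886.
h·[f(m₁) + f(m₂) + f(m₃) + f(m₄) + f(m₅) + f(m₆) + f(m₇)] = 0.428571·(-79.75) = -34.1786.

-34.1786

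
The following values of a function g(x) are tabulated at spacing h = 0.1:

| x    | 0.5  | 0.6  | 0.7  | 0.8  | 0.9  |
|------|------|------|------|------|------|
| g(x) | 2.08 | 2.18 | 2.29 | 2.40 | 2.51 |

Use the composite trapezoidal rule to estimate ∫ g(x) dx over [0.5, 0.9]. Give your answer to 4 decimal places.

0.9165

h = 0.1, n = 4.
(h/2)·[y₀ + 2y₁ + 2y₂ + 2y₃ + y₄] = 0.05·(18.33) = 0.9165.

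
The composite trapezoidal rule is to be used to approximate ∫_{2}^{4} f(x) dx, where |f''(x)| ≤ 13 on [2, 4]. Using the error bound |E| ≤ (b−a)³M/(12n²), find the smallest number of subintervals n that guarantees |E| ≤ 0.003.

54

Need 104/(12n²) ≤ 0.003.
n² ≥ 104/(12·0.003) = 2888.89 ⇒ n ≥ 53.7484, so the smallest n is 54.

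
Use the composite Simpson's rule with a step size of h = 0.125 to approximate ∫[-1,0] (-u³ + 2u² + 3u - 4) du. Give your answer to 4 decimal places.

-4.5833

h = (0 − (-1))/8 = 0.125.
Nodes u₀,…,u₈ = -1, -0.875, -0.75, -0.625, -0.5, -0.375, -0.25, -0.125, 0.
f(u) = -u³ + 2u² + 3u - 4: f₀=-4, f₁=-4.423828125, f₂=-4.703125, f₃=-4.849609375, f₄=-4.875, f₅=-4.791015625, f₆=-4.609375, f₇=-4.341796875, f₈=-4.
(h/3)·[f₀ + 4f₁ + 2f₂ + 4f₃ + 2f₄ + 4f₅ + 2f₆ + 4f₇ + f₈] = 0.041667·(-110) = -4.5833.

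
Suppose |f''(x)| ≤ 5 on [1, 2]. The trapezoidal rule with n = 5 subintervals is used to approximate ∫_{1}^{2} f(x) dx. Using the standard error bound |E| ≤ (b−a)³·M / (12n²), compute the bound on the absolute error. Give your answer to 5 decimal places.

|E| ≤ (1)³·5 / (12·5²) = 5/300 = 0.01667.

0.01667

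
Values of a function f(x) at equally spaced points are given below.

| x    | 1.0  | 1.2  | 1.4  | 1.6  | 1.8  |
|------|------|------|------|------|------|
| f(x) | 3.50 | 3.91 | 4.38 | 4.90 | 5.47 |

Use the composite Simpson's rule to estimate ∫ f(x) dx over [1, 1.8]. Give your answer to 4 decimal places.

3.5313

h = 0.2, n = 4.
(h/3)·[y₀ + 4y₁ + 2y₂ + 4y₃ + y₄] = 0.066667·(52.97) = 3.5313.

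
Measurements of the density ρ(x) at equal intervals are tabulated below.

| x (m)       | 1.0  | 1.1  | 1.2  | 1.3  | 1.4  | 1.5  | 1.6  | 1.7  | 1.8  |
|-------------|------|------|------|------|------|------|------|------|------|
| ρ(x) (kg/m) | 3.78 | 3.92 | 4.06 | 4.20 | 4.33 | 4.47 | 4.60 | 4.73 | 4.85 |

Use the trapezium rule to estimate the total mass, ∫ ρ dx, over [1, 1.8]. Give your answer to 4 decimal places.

h = 0.1, n = 8.
(h/2)·[y₀ + 2y₁ + 2y₂ + 2y₃ + 2y₄ + 2y₅ + 2y₆ + 2y₇ + y₈] = 0.05·(69.25) = 3.4625.

3.4625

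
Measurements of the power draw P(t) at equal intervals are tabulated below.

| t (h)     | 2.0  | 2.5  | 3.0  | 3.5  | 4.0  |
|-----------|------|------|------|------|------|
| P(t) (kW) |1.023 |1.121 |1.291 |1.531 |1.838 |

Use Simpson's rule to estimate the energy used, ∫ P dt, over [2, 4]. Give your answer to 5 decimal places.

h = 0.5, n = 4.
(h/3)·[y₀ + 4y₁ + 2y₂ + 4y₃ + y₄] = 0.166667·(16.051) = 2.67517.

2.67517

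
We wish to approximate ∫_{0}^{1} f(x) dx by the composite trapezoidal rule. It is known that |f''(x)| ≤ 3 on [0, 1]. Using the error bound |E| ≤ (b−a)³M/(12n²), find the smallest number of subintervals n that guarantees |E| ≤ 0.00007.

60

Need 3/(12n²) ≤ 0.00007.
n² ≥ 3/(12·0.00007) = 3571.43 ⇒ n ≥ 59.7614, so the smallest n is 60.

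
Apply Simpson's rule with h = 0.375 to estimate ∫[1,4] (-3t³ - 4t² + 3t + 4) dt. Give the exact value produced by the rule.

-240.75

h = (4 − 1)/8 = 0.375.
Nodes t₀,…,t₈ = 1, 1.375, 1.75, 2.125, 2.5, 2.875, 3.25, 3.625, 4.
f(t) = -3t³ - 4t² + 3t + 4: f₀=0, f₁=-7.236328125, f₂=-19.078125, f₃=-36.474609375, f₄=-60.375, f₅=-91.728515625, f₆=-131.484375, f₇=-180.591796875, f₈=-240.
(h/3)·[f₀ + 4f₁ + 2f₂ + 4f₃ + 2f₄ + 4f₅ + 2f₆ + 4f₇ + f₈] = 0.125·(-1926) = -240.75.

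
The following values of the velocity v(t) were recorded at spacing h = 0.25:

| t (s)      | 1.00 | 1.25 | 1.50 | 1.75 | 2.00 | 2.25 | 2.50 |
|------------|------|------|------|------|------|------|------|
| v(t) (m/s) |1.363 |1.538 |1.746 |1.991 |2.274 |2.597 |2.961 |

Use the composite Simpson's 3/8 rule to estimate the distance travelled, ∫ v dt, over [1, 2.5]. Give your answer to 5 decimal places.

h = 0.25, n = 6.
(3h/8)·[y₀ + 3y₁ + 3y₂ + 2y₃ + 3y₄ + 3y₅ + y₆] = 0.09375·(32.771) = 3.07228.

3.07228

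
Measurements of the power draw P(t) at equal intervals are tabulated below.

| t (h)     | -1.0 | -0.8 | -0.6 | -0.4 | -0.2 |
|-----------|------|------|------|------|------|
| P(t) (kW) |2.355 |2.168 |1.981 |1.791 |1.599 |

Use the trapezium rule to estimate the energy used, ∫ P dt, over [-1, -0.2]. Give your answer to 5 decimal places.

h = 0.2, n = 4.
(h/2)·[y₀ + 2y₁ + 2y₂ + 2y₃ + y₄] = 0.1·(15.834) = 1.58340.

1.58340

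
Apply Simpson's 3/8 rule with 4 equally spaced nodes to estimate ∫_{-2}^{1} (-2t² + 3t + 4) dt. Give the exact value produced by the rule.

h = (1 − (-2))/3 = 1.
Nodes t₀,…,t₃ = -2, -1, 0, 1.
f(t) = -2t² + 3t + 4: f₀=-10, f₁=-1, f₂=4, f₃=5.
(3h/8)·[f₀ + 3f₁ + 3f₂ + f₃] = 0.375·(4) = 1.5.

1.5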